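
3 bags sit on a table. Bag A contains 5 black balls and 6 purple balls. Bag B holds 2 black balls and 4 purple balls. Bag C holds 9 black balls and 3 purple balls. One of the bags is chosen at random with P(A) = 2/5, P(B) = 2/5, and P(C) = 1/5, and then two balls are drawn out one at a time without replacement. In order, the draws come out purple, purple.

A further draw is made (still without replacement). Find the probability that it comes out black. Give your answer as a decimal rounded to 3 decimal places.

For each hypothesis, P(data | H) works out to: P(data | bag A) = (6/11)(5/10) = 3/11; P(data | bag B) = (4/6)(3/5) = 2/5; P(data | bag C) = (3/12)(2/11) = 1/22.
Multiplying each by its prior: 2/5 · 3/11 = 6/55, 2/5 · 2/5 = 4/25, 1/5 · 1/22 = 1/110; these sum to 153/550.
Dividing through by the total gives posterior P(bag A | data) = 20/51, P(bag B | data) = 88/153, P(bag C | data) = 5/153.
The predictive probability is P(black next | data) = (5/9)(20/51) + (1/2)(88/153) + (9/10)(5/153) = 491/918.

0.535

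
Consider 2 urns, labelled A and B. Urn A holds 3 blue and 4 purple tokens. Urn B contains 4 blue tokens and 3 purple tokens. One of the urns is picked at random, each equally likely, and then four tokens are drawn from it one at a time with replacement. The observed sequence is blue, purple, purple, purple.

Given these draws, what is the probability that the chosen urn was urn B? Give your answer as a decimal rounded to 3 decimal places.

0.360

Under each hypothesis, the probability of the observed sequence is: P(data | urn A) = (3/7)(4/7)(4/7)(4/7) = 0.079967; P(data | urn B) = (4/7)(3/7)(3/7)(3/7) = 0.044981.
Multiplying each by its prior: 1/2 · 0.079967 = 0.039983, 1/2 · 0.044981 = 0.022491; with total 0.062474.
By Bayes' rule, P(urn B | data) = (0.022491) / (0.062474) = 0.36.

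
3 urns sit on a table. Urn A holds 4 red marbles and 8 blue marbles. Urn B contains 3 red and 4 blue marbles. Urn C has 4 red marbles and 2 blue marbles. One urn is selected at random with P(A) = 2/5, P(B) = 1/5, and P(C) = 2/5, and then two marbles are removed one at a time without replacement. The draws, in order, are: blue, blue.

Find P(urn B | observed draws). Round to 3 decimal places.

Under each hypothesis, the probability of the observed sequence is: P(data | urn A) = (8/12)(7/11) = 0.42424; P(data | urn B) = (4/7)(3/6) = 0.28571; P(data | urn C) = (2/6)(1/5) = 0.066667.
Weighting by the prior gives 2/5 · 0.42424 = 0.1697, 1/5 · 0.28571 = 0.057143, 2/5 · 0.066667 = 0.026667; summing to 0.25351.
By Bayes' rule, P(urn B | data) = (0.057143) / (0.25351) = 0.22541.

0.225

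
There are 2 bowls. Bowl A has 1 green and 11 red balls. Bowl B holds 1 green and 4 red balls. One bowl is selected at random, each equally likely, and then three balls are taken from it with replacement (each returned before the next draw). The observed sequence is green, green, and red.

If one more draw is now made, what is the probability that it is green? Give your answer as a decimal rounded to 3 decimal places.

0.181

For each hypothesis, P(data | H) works out to: P(data | bowl A) = (1/12)(1/12)(11/12) = 0.0063657; P(data | bowl B) = (1/5)(1/5)(4/5) = 0.032.
Multiplying each by its prior: 1/2 · 0.0063657 = 0.0031829, 1/2 · 0.032 = 0.016; these sum to 0.019183.
Normalising, the posterior is P(bowl A | data) = 0.16592, P(bowl B | data) = 0.83408.
So P(green next | data) = Σ P(green next | H) P(H | data) = (1/12)(0.16592) + (1/5)(0.83408) = 0.18064.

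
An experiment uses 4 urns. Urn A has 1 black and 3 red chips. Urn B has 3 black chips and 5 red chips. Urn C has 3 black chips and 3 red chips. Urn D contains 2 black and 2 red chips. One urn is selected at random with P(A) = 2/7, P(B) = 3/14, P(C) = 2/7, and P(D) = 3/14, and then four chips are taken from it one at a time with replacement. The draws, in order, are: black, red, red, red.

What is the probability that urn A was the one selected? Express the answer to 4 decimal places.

0.3720

Under each hypothesis, the probability of the observed sequence is: P(data | urn A) = (1/4)(3/4)(3/4)(3/4) = 0.10547; P(data | urn B) = (3/8)(5/8)(5/8)(5/8) = 0.091553; P(data | urn C) = (3/6)(3/6)(3/6)(3/6) = 0.0625; P(data | urn D) = (2/4)(2/4)(2/4)(2/4) = 0.0625.
Weighting by the prior gives 2/7 · 0.10547 = 0.030134, 3/14 · 0.091553 = 0.019618, 2/7 · 0.0625 = 0.017857, 3/14 · 0.0625 = 0.013393; these sum to 0.081002.
So P(urn A | data) = (0.030134) / (0.081002) = 0.37201.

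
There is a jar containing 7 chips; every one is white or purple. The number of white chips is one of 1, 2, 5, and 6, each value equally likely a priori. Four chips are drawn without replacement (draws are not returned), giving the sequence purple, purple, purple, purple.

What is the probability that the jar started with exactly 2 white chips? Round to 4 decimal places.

Under each hypothesis, the probability of the observed sequence is: P(data | r = 1) = (6/7)(5/6)(4/5)(3/4) = 3/7; P(data | r = 2) = (5/7)(4/6)(3/5)(2/4) = 1/7; P(data | r = 5) = (2/7)(1/6)(0/5) = 0; P(data | r = 6) = (1/7)(0/6) = 0.
Weighting by the prior gives 1/4 · 3/7 = 3/28, 1/4 · 1/7 = 1/28, 1/4 · 0 = 0, 1/4 · 0 = 0; with total 1/7.
Therefore the posterior P(r = 2 | data) = (1/28) / (1/7) = 1/4.

0.2500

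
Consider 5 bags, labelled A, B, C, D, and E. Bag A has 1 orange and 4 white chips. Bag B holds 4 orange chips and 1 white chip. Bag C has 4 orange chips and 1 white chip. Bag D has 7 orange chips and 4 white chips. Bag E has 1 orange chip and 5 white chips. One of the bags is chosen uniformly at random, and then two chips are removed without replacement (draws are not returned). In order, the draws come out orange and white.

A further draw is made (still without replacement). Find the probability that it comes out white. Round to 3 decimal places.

Compute the likelihood of the observed sequence for each case: P(data | bag A) = (1/5)(4/4) = 0.2; P(data | bag B) = (4/5)(1/4) = 0.2; P(data | bag C) = (4/5)(1/4) = 0.2; P(data | bag D) = (7/11)(4/10) = 0.25455; P(data | bag E) = (1/6)(5/5) = 0.16667.
The prior-weighted likelihoods are 1/5 · 0.2 = 0.04, 1/5 · 0.2 = 0.04, 1/5 · 0.2 = 0.04, 1/5 · 0.25455 = 0.050909, 1/5 · 0.16667 = 0.033333; with total 0.20424.
Dividing through by the total gives posterior P(bag A | data) = 0.19585, P(bag B | data) = 0.19585, P(bag C | data) = 0.19585, P(bag D | data) = 0.24926, P(bag E | data) = 0.1632.
The predictive probability is P(white next | data) = (1)(0.19585) + (0)(0.19585) + (0)(0.19585) + (1/3)(0.24926) + (1)(0.1632) = 0.44214.

0.442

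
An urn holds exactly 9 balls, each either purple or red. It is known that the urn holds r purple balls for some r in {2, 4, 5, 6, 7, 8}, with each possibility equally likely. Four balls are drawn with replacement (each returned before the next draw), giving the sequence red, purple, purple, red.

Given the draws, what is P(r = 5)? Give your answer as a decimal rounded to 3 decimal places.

Under each hypothesis, the probability of the observed sequence is: P(data | r = 2) = (7/9)(2/9)(2/9)(7/9) = 0.029873; P(data | r = 4) = (5/9)(4/9)(4/9)(5/9) = 0.060966; P(data | r = 5) = (4/9)(5/9)(5/9)(4/9) = 0.060966; P(data | r = 6) = (3/9)(6/9)(6/9)(3/9) = 0.049383; P(data | r = 7) = (2/9)(7/9)(7/9)(2/9) = 0.029873; P(data | r = 8) = (1/9)(8/9)(8/9)(1/9) = 0.0097546.
The prior-weighted likelihoods are 1/6 · 0.029873 = 0.0049789, 1/6 · 0.060966 = 0.010161, 1/6 · 0.060966 = 0.010161, 1/6 · 0.049383 = 0.0082305, 1/6 · 0.029873 = 0.0049789, 1/6 · 0.0097546 = 0.0016258; summing to 0.040136.
So P(r = 5 | data) = (0.010161) / (0.040136) = 0.25316.

0.253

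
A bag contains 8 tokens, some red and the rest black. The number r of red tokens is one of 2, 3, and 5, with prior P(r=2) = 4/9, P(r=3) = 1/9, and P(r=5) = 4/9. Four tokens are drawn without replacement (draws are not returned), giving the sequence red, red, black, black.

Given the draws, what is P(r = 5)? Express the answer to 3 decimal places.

Compute the likelihood of the observed sequence for each case: P(data | r = 2) = (2/8)(1/7)(6/6)(5/5) = 1/28; P(data | r = 3) = (3/8)(2/7)(5/6)(4/5) = 1/14; P(data | r = 5) = (5/8)(4/7)(3/6)(2/5) = 1/14.
The prior-weighted likelihoods are 4/9 · 1/28 = 1/63, 1/9 · 1/14 = 1/126, 4/9 · 1/14 = 2/63; summing to 1/18.
Therefore the posterior P(r = 5 | data) = (2/63) / (1/18) = 4/7.

0.571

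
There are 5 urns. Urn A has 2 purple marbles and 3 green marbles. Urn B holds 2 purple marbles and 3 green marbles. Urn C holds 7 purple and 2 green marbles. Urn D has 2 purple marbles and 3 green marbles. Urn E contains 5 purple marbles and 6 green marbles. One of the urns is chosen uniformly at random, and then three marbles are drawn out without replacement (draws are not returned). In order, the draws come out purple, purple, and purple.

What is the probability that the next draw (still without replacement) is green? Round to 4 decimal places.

The likelihood of the observed sequence under each hypothesis: P(data | urn A) = (2/5)(1/4)(0/3) = 0; P(data | urn B) = (2/5)(1/4)(0/3) = 0; P(data | urn C) = (7/9)(6/8)(5/7) = 5/12; P(data | urn D) = (2/5)(1/4)(0/3) = 0; P(data | urn E) = (5/11)(4/10)(3/9) = 2/33.
Multiplying each by its prior: 1/5 · 0 = 0, 1/5 · 0 = 0, 1/5 · 5/12 = 1/12, 1/5 · 0 = 0, 1/5 · 2/33 = 2/165; these sum to 21/220.
Normalising, the posterior is P(urn A | data) = 0, P(urn B | data) = 0, P(urn C | data) = 55/63, P(urn D | data) = 0, P(urn E | data) = 8/63.
The predictive probability is P(green next | data) = (1/3)(55/63) + (3/4)(8/63) = 73/189.

0.3862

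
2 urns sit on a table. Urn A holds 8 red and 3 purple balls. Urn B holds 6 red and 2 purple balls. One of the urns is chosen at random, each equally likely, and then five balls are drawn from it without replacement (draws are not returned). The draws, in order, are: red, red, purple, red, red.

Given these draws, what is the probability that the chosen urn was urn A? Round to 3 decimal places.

For each hypothesis, P(data | H) works out to: P(data | urn A) = (8/11)(7/10)(3/9)(6/8)(5/7) = 1/11; P(data | urn B) = (6/8)(5/7)(2/6)(4/5)(3/4) = 3/28.
Multiplying each by its prior: 1/2 · 1/11 = 1/22, 1/2 · 3/28 = 3/56; these sum to 61/616.
Therefore the posterior P(urn A | data) = (1/22) / (61/616) = 28/61.

0.459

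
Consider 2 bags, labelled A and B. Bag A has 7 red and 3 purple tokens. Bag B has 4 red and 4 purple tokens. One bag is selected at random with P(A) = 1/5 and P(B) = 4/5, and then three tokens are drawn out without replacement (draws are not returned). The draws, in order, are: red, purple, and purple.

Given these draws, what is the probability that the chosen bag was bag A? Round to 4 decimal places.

The likelihood of the observed sequence under each hypothesis: P(data | bag A) = (7/10)(3/9)(2/8) = 0.058333; P(data | bag B) = (4/8)(4/7)(3/6) = 0.14286.
The prior-weighted likelihoods are 1/5 · 0.058333 = 0.011667, 4/5 · 0.14286 = 0.11429; summing to 0.12595.
By Bayes' rule, P(bag A | data) = (0.011667) / (0.12595) = 0.092628.

0.0926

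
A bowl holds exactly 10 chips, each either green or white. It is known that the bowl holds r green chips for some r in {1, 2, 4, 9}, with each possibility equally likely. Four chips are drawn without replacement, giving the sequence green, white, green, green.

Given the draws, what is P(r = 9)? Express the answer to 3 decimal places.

0.778

Compute the likelihood of the observed sequence for each case: P(data | r = 1) = (1/10)(9/9)(0/8) = 0; P(data | r = 2) = (2/10)(8/9)(1/8)(0/7) = 0; P(data | r = 4) = (4/10)(6/9)(3/8)(2/7) = 1/35; P(data | r = 9) = (9/10)(1/9)(8/8)(7/7) = 1/10.
The prior-weighted likelihoods are 1/4 · 0 = 0, 1/4 · 0 = 0, 1/4 · 1/35 = 1/140, 1/4 · 1/10 = 1/40; with total 9/280.
Hence P(r = 9 | data) = (1/40) / (9/280) = 7/9.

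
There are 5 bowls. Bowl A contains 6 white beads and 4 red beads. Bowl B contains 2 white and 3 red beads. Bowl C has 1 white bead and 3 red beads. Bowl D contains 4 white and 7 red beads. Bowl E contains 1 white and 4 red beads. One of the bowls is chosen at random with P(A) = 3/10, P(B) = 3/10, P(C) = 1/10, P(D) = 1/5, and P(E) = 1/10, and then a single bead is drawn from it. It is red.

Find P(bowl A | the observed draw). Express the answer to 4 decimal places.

The likelihood of this draw under each hypothesis: P(data | bowl A) = (4/10) = 0.4; P(data | bowl B) = (3/5) = 0.6; P(data | bowl C) = (3/4) = 0.75; P(data | bowl D) = (7/11) = 0.63636; P(data | bowl E) = (4/5) = 0.8.
Weighting by the prior gives 3/10 · 0.4 = 0.12, 3/10 · 0.6 = 0.18, 1/10 · 0.75 = 0.075, 1/5 · 0.63636 = 0.12727, 1/10 · 0.8 = 0.08; these sum to 0.58227.
Hence P(bowl A | data) = (0.12) / (0.58227) = 0.20609.

0.2061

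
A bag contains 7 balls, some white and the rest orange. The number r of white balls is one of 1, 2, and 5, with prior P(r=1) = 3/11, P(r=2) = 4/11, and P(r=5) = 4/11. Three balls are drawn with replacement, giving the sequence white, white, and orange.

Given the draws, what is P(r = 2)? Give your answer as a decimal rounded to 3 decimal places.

0.268

For each hypothesis, P(data | H) works out to: P(data | r = 1) = (1/7)(1/7)(6/7) = 0.017493; P(data | r = 2) = (2/7)(2/7)(5/7) = 0.058309; P(data | r = 5) = (5/7)(5/7)(2/7) = 0.14577.
Weighting by the prior gives 3/11 · 0.017493 = 0.0047707, 4/11 · 0.058309 = 0.021203, 4/11 · 0.14577 = 0.053008; with total 0.078982.
So P(r = 2 | data) = (0.021203) / (0.078982) = 0.26846.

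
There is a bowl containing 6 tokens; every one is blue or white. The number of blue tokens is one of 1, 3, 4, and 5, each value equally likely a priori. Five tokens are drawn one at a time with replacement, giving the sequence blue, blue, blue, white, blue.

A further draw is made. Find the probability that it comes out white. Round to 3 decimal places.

0.289

The likelihood of the observed sequence under each hypothesis: P(data | r = 1) = (1/6)(1/6)(1/6)(5/6)(1/6) = 0.000643; P(data | r = 3) = (3/6)(3/6)(3/6)(3/6)(3/6) = 0.03125; P(data | r = 4) = (4/6)(4/6)(4/6)(2/6)(4/6) = 0.065844; P(data | r = 5) = (5/6)(5/6)(5/6)(1/6)(5/6) = 0.080376.
The prior-weighted likelihoods are 1/4 · 0.000643 = 0.00016075, 1/4 · 0.03125 = 0.0078125, 1/4 · 0.065844 = 0.016461, 1/4 · 0.080376 = 0.020094; these sum to 0.044528.
Normalising, the posterior is P(r = 1 | data) = 0.0036101, P(r = 3 | data) = 0.17545, P(r = 4 | data) = 0.36968, P(r = 5 | data) = 0.45126.
The predictive probability is P(white next | data) = (5/6)(0.0036101) + (1/2)(0.17545) + (1/3)(0.36968) + (1/6)(0.45126) = 0.28917.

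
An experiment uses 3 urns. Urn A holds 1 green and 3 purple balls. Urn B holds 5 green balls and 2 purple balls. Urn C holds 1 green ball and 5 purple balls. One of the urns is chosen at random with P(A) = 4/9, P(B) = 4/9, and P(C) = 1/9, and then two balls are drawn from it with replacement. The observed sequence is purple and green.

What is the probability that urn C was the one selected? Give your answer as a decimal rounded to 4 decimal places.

Under each hypothesis, the probability of the observed sequence is: P(data | urn A) = (3/4)(1/4) = 0.1875; P(data | urn B) = (2/7)(5/7) = 0.20408; P(data | urn C) = (5/6)(1/6) = 0.13889.
Weighting by the prior gives 4/9 · 0.1875 = 0.083333, 4/9 · 0.20408 = 0.090703, 1/9 · 0.13889 = 0.015432; these sum to 0.18947.
So P(urn C | data) = (0.015432) / (0.18947) = 0.081449.

0.0814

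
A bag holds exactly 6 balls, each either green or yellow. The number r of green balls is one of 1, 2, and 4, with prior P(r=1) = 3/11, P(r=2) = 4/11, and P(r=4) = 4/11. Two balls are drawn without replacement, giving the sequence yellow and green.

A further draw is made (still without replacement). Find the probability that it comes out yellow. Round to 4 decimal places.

Under each hypothesis, the probability of the observed sequence is: P(data | r = 1) = (5/6)(1/5) = 1/6; P(data | r = 2) = (4/6)(2/5) = 4/15; P(data | r = 4) = (2/6)(4/5) = 4/15.
Weighting by the prior gives 3/11 · 1/6 = 1/22, 4/11 · 4/15 = 16/165, 4/11 · 4/15 = 16/165; with total 79/330.
The posterior is then P(r = 1 | data) = 15/79, P(r = 2 | data) = 32/79, P(r = 4 | data) = 32/79.
Averaging over the posterior, P(yellow next | data) = (1)(15/79) + (3/4)(32/79) + (1/4)(32/79) = 47/79.

0.5949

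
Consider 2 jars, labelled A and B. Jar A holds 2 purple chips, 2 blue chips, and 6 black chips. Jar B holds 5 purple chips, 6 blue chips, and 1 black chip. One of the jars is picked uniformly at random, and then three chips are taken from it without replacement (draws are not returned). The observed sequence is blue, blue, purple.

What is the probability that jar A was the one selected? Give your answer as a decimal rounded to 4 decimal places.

0.0466

Under each hypothesis, the probability of the observed sequence is: P(data | jar A) = (2/10)(1/9)(2/8) = 1/180; P(data | jar B) = (6/12)(5/11)(5/10) = 5/44.
Weighting by the prior gives 1/2 · 1/180 = 1/360, 1/2 · 5/44 = 5/88; summing to 59/990.
By Bayes' rule, P(jar A | data) = (1/360) / (59/990) = 11/236.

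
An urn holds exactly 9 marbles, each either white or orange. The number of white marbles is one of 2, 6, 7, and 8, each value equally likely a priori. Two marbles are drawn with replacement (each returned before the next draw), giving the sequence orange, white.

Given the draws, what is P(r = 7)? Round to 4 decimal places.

The likelihood of the observed sequence under each hypothesis: P(data | r = 2) = (7/9)(2/9) = 14/81; P(data | r = 6) = (3/9)(6/9) = 2/9; P(data | r = 7) = (2/9)(7/9) = 14/81; P(data | r = 8) = (1/9)(8/9) = 8/81.
The prior-weighted likelihoods are 1/4 · 14/81 = 7/162, 1/4 · 2/9 = 1/18, 1/4 · 14/81 = 7/162, 1/4 · 8/81 = 2/81; summing to 1/6.
By Bayes' rule, P(r = 7 | data) = (7/162) / (1/6) = 7/27.

0.2593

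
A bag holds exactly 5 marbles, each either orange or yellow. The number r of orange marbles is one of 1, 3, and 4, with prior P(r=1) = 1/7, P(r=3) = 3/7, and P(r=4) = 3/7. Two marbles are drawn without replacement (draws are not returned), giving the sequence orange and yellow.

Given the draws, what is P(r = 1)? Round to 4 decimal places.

Under each hypothesis, the probability of the observed sequence is: P(data | r = 1) = (1/5)(4/4) = 1/5; P(data | r = 3) = (3/5)(2/4) = 3/10; P(data | r = 4) = (4/5)(1/4) = 1/5.
The prior-weighted likelihoods are 1/7 · 1/5 = 1/35, 3/7 · 3/10 = 9/70, 3/7 · 1/5 = 3/35; with total 17/70.
Hence P(r = 1 | data) = (1/35) / (17/70) = 2/17.

0.1176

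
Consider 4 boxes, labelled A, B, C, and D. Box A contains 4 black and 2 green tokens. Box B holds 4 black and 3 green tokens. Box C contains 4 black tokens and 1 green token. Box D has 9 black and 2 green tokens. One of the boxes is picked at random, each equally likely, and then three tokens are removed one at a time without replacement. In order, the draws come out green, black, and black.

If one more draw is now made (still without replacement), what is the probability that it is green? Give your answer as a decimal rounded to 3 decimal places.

Under each hypothesis, the probability of the observed sequence is: P(data | box A) = (2/6)(4/5)(3/4) = 1/5; P(data | box B) = (3/7)(4/6)(3/5) = 6/35; P(data | box C) = (1/5)(4/4)(3/3) = 1/5; P(data | box D) = (2/11)(9/10)(8/9) = 8/55.
Multiplying each by its prior: 1/4 · 1/5 = 1/20, 1/4 · 6/35 = 3/70, 1/4 · 1/5 = 1/20, 1/4 · 8/55 = 2/55; summing to 69/385.
Dividing through by the total gives posterior P(box A | data) = 77/276, P(box B | data) = 11/46, P(box C | data) = 77/276, P(box D | data) = 14/69.
Averaging over the posterior, P(green next | data) = (1/3)(77/276) + (1/2)(11/46) + (0)(77/276) + (1/8)(14/69) = 197/828.

0.238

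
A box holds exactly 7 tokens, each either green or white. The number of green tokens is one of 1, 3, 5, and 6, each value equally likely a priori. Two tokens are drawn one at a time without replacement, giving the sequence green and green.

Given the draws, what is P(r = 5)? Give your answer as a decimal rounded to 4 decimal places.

Compute the likelihood of the observed sequence for each case: P(data | r = 1) = (1/7)(0/6) = 0; P(data | r = 3) = (3/7)(2/6) = 1/7; P(data | r = 5) = (5/7)(4/6) = 10/21; P(data | r = 6) = (6/7)(5/6) = 5/7.
Multiplying each by its prior: 1/4 · 0 = 0, 1/4 · 1/7 = 1/28, 1/4 · 10/21 = 5/42, 1/4 · 5/7 = 5/28; with total 1/3.
So P(r = 5 | data) = (5/42) / (1/3) = 5/14.

0.3571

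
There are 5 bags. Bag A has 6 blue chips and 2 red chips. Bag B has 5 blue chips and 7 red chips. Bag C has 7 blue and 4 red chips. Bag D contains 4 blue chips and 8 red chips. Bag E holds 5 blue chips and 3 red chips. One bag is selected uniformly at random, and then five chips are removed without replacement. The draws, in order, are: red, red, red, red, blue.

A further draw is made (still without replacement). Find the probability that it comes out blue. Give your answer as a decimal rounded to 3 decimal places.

Under each hypothesis, the probability of the observed sequence is: P(data | bag A) = (2/8)(1/7)(0/6) = 0; P(data | bag B) = (7/12)(6/11)(5/10)(4/9)(5/8) = 0.044192; P(data | bag C) = (4/11)(3/10)(2/9)(1/8)(7/7) = 0.0030303; P(data | bag D) = (8/12)(7/11)(6/10)(5/9)(4/8) = 0.070707; P(data | bag E) = (3/8)(2/7)(1/6)(0/5) = 0.
The prior-weighted likelihoods are 1/5 · 0 = 0, 1/5 · 0.044192 = 0.0088384, 1/5 · 0.0030303 = 0.00060606, 1/5 · 0.070707 = 0.014141, 1/5 · 0 = 0; summing to 0.023586.
Dividing through by the total gives posterior P(bag A | data) = 0, P(bag B | data) = 0.37473, P(bag C | data) = 0.025696, P(bag D | data) = 0.59957, P(bag E | data) = 0.
The predictive probability is P(blue next | data) = (4/7)(0.37473) + (1)(0.025696) + (3/7)(0.59957) = 0.49679.

0.497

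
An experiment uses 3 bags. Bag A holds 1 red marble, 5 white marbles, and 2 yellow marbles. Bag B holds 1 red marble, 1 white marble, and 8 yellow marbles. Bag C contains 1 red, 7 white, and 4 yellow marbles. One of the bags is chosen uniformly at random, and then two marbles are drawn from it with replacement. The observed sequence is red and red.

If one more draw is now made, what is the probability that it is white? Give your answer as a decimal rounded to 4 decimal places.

0.4549

The likelihood of the observed sequence under each hypothesis: P(data | bag A) = (1/8)(1/8) = 0.015625; P(data | bag B) = (1/10)(1/10) = 0.01; P(data | bag C) = (1/12)(1/12) = 0.0069444.
Weighting by the prior gives 1/3 · 0.015625 = 0.0052083, 1/3 · 0.01 = 0.0033333, 1/3 · 0.0069444 = 0.0023148; with total 0.010856.
Normalising, the posterior is P(bag A | data) = 0.47974, P(bag B | data) = 0.30704, P(bag C | data) = 0.21322.
So P(white next | data) = Σ P(white next | H) P(H | data) = (5/8)(0.47974) + (1/10)(0.30704) + (7/12)(0.21322) = 0.45492.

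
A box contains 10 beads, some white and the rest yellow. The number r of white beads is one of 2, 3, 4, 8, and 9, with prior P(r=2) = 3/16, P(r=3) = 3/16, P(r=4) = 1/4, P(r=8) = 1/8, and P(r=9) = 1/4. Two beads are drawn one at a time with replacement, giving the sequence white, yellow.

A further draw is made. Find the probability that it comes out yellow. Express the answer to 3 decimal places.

0.546

Compute the likelihood of the observed sequence for each case: P(data | r = 2) = (2/10)(8/10) = 0.16; P(data | r = 3) = (3/10)(7/10) = 0.21; P(data | r = 4) = (4/10)(6/10) = 0.24; P(data | r = 8) = (8/10)(2/10) = 0.16; P(data | r = 9) = (9/10)(1/10) = 0.09.
Multiplying each by its prior: 3/16 · 0.16 = 0.03, 3/16 · 0.21 = 0.039375, 1/4 · 0.24 = 0.06, 1/8 · 0.16 = 0.02, 1/4 · 0.09 = 0.0225; summing to 0.17188.
Dividing through by the total gives posterior P(r = 2 | data) = 0.17455, P(r = 3 | data) = 0.22909, P(r = 4 | data) = 0.34909, P(r = 8 | data) = 0.11636, P(r = 9 | data) = 0.13091.
The predictive probability is P(yellow next | data) = (4/5)(0.17455) + (7/10)(0.22909) + (3/5)(0.34909) + (1/5)(0.11636) + (1/10)(0.13091) = 0.54582.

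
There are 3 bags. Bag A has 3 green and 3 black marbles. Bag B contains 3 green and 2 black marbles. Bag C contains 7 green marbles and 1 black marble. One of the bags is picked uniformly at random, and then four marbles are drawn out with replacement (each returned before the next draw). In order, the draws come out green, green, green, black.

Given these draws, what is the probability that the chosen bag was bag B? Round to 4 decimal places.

0.3714

Compute the likelihood of the observed sequence for each case: P(data | bag A) = (3/6)(3/6)(3/6)(3/6) = 0.0625; P(data | bag B) = (3/5)(3/5)(3/5)(2/5) = 0.0864; P(data | bag C) = (7/8)(7/8)(7/8)(1/8) = 0.08374.
Weighting by the prior gives 1/3 · 0.0625 = 0.020833, 1/3 · 0.0864 = 0.0288, 1/3 · 0.08374 = 0.027913; these sum to 0.077547.
Therefore the posterior P(bag B | data) = (0.0288) / (0.077547) = 0.37139.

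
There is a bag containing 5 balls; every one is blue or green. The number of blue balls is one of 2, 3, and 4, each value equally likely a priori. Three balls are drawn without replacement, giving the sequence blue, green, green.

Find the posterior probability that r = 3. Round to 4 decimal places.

Under each hypothesis, the probability of the observed sequence is: P(data | r = 2) = (2/5)(3/4)(2/3) = 1/5; P(data | r = 3) = (3/5)(2/4)(1/3) = 1/10; P(data | r = 4) = (4/5)(1/4)(0/3) = 0.
Weighting by the prior gives 1/3 · 1/5 = 1/15, 1/3 · 1/10 = 1/30, 1/3 · 0 = 0; with total 1/10.
So P(r = 3 | data) = (1/30) / (1/10) = 1/3.

0.3333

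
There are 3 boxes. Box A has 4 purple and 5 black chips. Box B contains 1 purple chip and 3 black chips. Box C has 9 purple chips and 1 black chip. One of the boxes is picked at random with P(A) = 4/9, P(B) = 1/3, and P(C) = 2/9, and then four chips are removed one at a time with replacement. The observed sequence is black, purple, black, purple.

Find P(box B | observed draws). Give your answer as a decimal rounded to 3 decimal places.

For each hypothesis, P(data | H) works out to: P(data | box A) = (5/9)(4/9)(5/9)(4/9) = 0.060966; P(data | box B) = (3/4)(1/4)(3/4)(1/4) = 0.035156; P(data | box C) = (1/10)(9/10)(1/10)(9/10) = 0.0081.
Weighting by the prior gives 4/9 · 0.060966 = 0.027096, 1/3 · 0.035156 = 0.011719, 2/9 · 0.0081 = 0.0018; with total 0.040615.
By Bayes' rule, P(box B | data) = (0.011719) / (0.040615) = 0.28853.

0.289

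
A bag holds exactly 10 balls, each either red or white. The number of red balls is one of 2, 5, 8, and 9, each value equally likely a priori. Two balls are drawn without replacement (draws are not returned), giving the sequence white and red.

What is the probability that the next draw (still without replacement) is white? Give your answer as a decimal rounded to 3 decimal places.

The likelihood of the observed sequence under each hypothesis: P(data | r = 2) = (8/10)(2/9) = 8/45; P(data | r = 5) = (5/10)(5/9) = 5/18; P(data | r = 8) = (2/10)(8/9) = 8/45; P(data | r = 9) = (1/10)(9/9) = 1/10.
The prior-weighted likelihoods are 1/4 · 8/45 = 2/45, 1/4 · 5/18 = 5/72, 1/4 · 8/45 = 2/45, 1/4 · 1/10 = 1/40; these sum to 11/60.
The posterior is then P(r = 2 | data) = 8/33, P(r = 5 | data) = 25/66, P(r = 8 | data) = 8/33, P(r = 9 | data) = 3/22.
The predictive probability is P(white next | data) = (7/8)(8/33) + (1/2)(25/66) + (1/8)(8/33) + (0)(3/22) = 19/44.

0.432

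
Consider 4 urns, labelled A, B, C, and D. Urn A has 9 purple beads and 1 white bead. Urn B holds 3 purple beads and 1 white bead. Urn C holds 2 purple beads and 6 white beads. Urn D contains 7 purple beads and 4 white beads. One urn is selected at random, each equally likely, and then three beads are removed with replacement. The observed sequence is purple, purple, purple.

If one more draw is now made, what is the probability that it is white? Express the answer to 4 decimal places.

Compute the likelihood of the observed sequence for each case: P(data | urn A) = (9/10)(9/10)(9/10) = 0.729; P(data | urn B) = (3/4)(3/4)(3/4) = 0.42188; P(data | urn C) = (2/8)(2/8)(2/8) = 0.015625; P(data | urn D) = (7/11)(7/11)(7/11) = 0.2577.
Weighting by the prior gives 1/4 · 0.729 = 0.18225, 1/4 · 0.42188 = 0.10547, 1/4 · 0.015625 = 0.0039062, 1/4 · 0.2577 = 0.064425; these sum to 0.35605.
Dividing through by the total gives posterior P(urn A | data) = 0.51187, P(urn B | data) = 0.29622, P(urn C | data) = 0.010971, P(urn D | data) = 0.18094.
The predictive probability is P(white next | data) = (1/10)(0.51187) + (1/4)(0.29622) + (3/4)(0.010971) + (4/11)(0.18094) = 0.19927.

0.1993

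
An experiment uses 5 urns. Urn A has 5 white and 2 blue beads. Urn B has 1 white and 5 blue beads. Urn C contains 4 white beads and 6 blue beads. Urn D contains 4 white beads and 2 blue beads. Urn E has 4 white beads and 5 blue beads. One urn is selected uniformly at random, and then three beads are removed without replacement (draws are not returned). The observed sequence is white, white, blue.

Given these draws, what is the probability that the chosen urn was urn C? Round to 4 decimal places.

0.1641

For each hypothesis, P(data | H) works out to: P(data | urn A) = (5/7)(4/6)(2/5) = 4/21; P(data | urn B) = (1/6)(0/5) = 0; P(data | urn C) = (4/10)(3/9)(6/8) = 1/10; P(data | urn D) = (4/6)(3/5)(2/4) = 1/5; P(data | urn E) = (4/9)(3/8)(5/7) = 5/42.
Multiplying each by its prior: 1/5 · 4/21 = 4/105, 1/5 · 0 = 0, 1/5 · 1/10 = 1/50, 1/5 · 1/5 = 1/25, 1/5 · 5/42 = 1/42; with total 64/525.
By Bayes' rule, P(urn C | data) = (1/50) / (64/525) = 21/128.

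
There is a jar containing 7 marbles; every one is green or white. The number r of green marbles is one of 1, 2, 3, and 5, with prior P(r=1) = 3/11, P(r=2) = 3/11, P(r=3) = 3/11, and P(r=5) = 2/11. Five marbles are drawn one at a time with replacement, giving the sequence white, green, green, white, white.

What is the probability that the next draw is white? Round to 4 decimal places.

Under each hypothesis, the probability of the observed sequence is: P(data | r = 1) = (6/7)(1/7)(1/7)(6/7)(6/7) = 0.012852; P(data | r = 2) = (5/7)(2/7)(2/7)(5/7)(5/7) = 0.02975; P(data | r = 3) = (4/7)(3/7)(3/7)(4/7)(4/7) = 0.034271; P(data | r = 5) = (2/7)(5/7)(5/7)(2/7)(2/7) = 0.0119.
The prior-weighted likelihoods are 3/11 · 0.012852 = 0.003505, 3/11 · 0.02975 = 0.0081135, 3/11 · 0.034271 = 0.0093468, 2/11 · 0.0119 = 0.0021636; summing to 0.023129.
The posterior is then P(r = 1 | data) = 0.15154, P(r = 2 | data) = 0.3508, P(r = 3 | data) = 0.40412, P(r = 5 | data) = 0.093545.
The predictive probability is P(white next | data) = (6/7)(0.15154) + (5/7)(0.3508) + (4/7)(0.40412) + (2/7)(0.093545) = 0.63811.

0.6381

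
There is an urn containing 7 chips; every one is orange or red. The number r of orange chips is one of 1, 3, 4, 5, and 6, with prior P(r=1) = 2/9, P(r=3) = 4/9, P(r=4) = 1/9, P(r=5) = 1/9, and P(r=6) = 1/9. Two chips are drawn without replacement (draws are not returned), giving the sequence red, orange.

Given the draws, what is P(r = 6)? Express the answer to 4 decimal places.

For each hypothesis, P(data | H) works out to: P(data | r = 1) = (6/7)(1/6) = 1/7; P(data | r = 3) = (4/7)(3/6) = 2/7; P(data | r = 4) = (3/7)(4/6) = 2/7; P(data | r = 5) = (2/7)(5/6) = 5/21; P(data | r = 6) = (1/7)(6/6) = 1/7.
The prior-weighted likelihoods are 2/9 · 1/7 = 2/63, 4/9 · 2/7 = 8/63, 1/9 · 2/7 = 2/63, 1/9 · 5/21 = 5/189, 1/9 · 1/7 = 1/63; summing to 44/189.
So P(r = 6 | data) = (1/63) / (44/189) = 3/44.

0.0682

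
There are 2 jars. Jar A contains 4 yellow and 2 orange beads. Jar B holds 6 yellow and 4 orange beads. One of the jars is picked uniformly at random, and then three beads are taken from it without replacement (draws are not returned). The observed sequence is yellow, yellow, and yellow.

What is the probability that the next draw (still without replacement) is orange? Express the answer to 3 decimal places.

Under each hypothesis, the probability of the observed sequence is: P(data | jar A) = (4/6)(3/5)(2/4) = 1/5; P(data | jar B) = (6/10)(5/9)(4/8) = 1/6.
Weighting by the prior gives 1/2 · 1/5 = 1/10, 1/2 · 1/6 = 1/12; summing to 11/60.
Dividing through by the total gives posterior P(jar A | data) = 6/11, P(jar B | data) = 5/11.
The predictive probability is P(orange next | data) = (2/3)(6/11) + (4/7)(5/11) = 48/77.

0.623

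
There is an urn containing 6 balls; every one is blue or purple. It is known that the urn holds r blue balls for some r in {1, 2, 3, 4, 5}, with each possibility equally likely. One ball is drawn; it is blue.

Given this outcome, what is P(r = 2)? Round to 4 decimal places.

0.1333

Compute the likelihood of this draw for each case: P(data | r = 1) = (1/6) = 1/6; P(data | r = 2) = (2/6) = 1/3; P(data | r = 3) = (3/6) = 1/2; P(data | r = 4) = (4/6) = 2/3; P(data | r = 5) = (5/6) = 5/6.
The prior-weighted likelihoods are 1/5 · 1/6 = 1/30, 1/5 · 1/3 = 1/15, 1/5 · 1/2 = 1/10, 1/5 · 2/3 = 2/15, 1/5 · 5/6 = 1/6; with total 1/2.
So P(r = 2 | data) = (1/15) / (1/2) = 2/15.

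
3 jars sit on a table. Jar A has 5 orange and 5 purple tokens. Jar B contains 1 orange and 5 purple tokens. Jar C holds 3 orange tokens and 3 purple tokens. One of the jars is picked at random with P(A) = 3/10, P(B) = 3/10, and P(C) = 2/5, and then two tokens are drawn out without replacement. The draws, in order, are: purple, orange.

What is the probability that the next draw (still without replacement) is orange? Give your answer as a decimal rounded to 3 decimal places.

0.401

Under each hypothesis, the probability of the observed sequence is: P(data | jar A) = (5/10)(5/9) = 5/18; P(data | jar B) = (5/6)(1/5) = 1/6; P(data | jar C) = (3/6)(3/5) = 3/10.
The prior-weighted likelihoods are 3/10 · 5/18 = 1/12, 3/10 · 1/6 = 1/20, 2/5 · 3/10 = 3/25; summing to 19/75.
Normalising, the posterior is P(jar A | data) = 25/76, P(jar B | data) = 15/76, P(jar C | data) = 9/19.
The predictive probability is P(orange next | data) = (1/2)(25/76) + (0)(15/76) + (1/2)(9/19) = 61/152.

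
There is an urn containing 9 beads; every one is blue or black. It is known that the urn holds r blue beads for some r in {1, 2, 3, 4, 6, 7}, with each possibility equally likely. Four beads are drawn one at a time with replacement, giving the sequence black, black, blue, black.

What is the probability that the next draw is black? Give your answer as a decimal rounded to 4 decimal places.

0.6883

The likelihood of the observed sequence under each hypothesis: P(data | r = 1) = (8/9)(8/9)(1/9)(8/9) = 0.078037; P(data | r = 2) = (7/9)(7/9)(2/9)(7/9) = 0.10456; P(data | r = 3) = (6/9)(6/9)(3/9)(6/9) = 0.098765; P(data | r = 4) = (5/9)(5/9)(4/9)(5/9) = 0.076208; P(data | r = 6) = (3/9)(3/9)(6/9)(3/9) = 0.024691; P(data | r = 7) = (2/9)(2/9)(7/9)(2/9) = 0.0085353.
The prior-weighted likelihoods are 1/6 · 0.078037 = 0.013006, 1/6 · 0.10456 = 0.017426, 1/6 · 0.098765 = 0.016461, 1/6 · 0.076208 = 0.012701, 1/6 · 0.024691 = 0.0041152, 1/6 · 0.0085353 = 0.0014225; with total 0.065132.
Normalising, the posterior is P(r = 1 | data) = 0.19969, P(r = 2 | data) = 0.26755, P(r = 3 | data) = 0.25273, P(r = 4 | data) = 0.19501, P(r = 6 | data) = 0.063183, P(r = 7 | data) = 0.021841.
The predictive probability is P(black next | data) = (8/9)(0.19969) + (7/9)(0.26755) + (2/3)(0.25273) + (5/9)(0.19501) + (1/3)(0.063183) + (2/9)(0.021841) = 0.68833.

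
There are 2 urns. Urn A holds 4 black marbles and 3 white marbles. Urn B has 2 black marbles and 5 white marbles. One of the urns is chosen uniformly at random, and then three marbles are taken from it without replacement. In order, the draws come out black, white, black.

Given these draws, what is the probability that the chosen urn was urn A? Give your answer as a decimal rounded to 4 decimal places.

0.7826

For each hypothesis, P(data | H) works out to: P(data | urn A) = (4/7)(3/6)(3/5) = 6/35; P(data | urn B) = (2/7)(5/6)(1/5) = 1/21.
Weighting by the prior gives 1/2 · 6/35 = 3/35, 1/2 · 1/21 = 1/42; with total 23/210.
So P(urn A | data) = (3/35) / (23/210) = 18/23.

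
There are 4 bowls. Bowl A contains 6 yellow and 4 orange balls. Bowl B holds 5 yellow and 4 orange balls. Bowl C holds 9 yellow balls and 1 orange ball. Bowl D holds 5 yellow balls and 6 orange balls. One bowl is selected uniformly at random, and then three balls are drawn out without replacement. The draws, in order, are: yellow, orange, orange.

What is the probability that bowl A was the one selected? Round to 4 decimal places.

Under each hypothesis, the probability of the observed sequence is: P(data | bowl A) = (6/10)(4/9)(3/8) = 0.1; P(data | bowl B) = (5/9)(4/8)(3/7) = 0.11905; P(data | bowl C) = (9/10)(1/9)(0/8) = 0; P(data | bowl D) = (5/11)(6/10)(5/9) = 0.15152.
Weighting by the prior gives 1/4 · 0.1 = 0.025, 1/4 · 0.11905 = 0.029762, 1/4 · 0 = 0, 1/4 · 0.15152 = 0.037879; with total 0.092641.
Therefore the posterior P(bowl A | data) = (0.025) / (0.092641) = 0.26986.

0.2699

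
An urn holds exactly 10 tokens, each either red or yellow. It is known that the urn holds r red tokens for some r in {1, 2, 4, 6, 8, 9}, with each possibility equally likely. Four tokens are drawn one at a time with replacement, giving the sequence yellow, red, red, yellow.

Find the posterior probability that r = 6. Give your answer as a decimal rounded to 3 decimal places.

The likelihood of the observed sequence under each hypothesis: P(data | r = 1) = (9/10)(1/10)(1/10)(9/10) = 0.0081; P(data | r = 2) = (8/10)(2/10)(2/10)(8/10) = 0.0256; P(data | r = 4) = (6/10)(4/10)(4/10)(6/10) = 0.0576; P(data | r = 6) = (4/10)(6/10)(6/10)(4/10) = 0.0576; P(data | r = 8) = (2/10)(8/10)(8/10)(2/10) = 0.0256; P(data | r = 9) = (1/10)(9/10)(9/10)(1/10) = 0.0081.
Weighting by the prior gives 1/6 · 0.0081 = 0.00135, 1/6 · 0.0256 = 0.0042667, 1/6 · 0.0576 = 0.0096, 1/6 · 0.0576 = 0.0096, 1/6 · 0.0256 = 0.0042667, 1/6 · 0.0081 = 0.00135; these sum to 0.030433.
By Bayes' rule, P(r = 6 | data) = (0.0096) / (0.030433) = 0.31544.

0.315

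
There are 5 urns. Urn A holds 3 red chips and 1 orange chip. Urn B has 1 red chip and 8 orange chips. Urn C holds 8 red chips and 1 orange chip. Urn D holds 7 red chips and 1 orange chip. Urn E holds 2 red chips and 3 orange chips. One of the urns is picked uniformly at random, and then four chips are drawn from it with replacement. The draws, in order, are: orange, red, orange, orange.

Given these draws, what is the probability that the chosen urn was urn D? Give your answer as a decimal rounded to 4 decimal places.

0.0095

Under each hypothesis, the probability of the observed sequence is: P(data | urn A) = (1/4)(3/4)(1/4)(1/4) = 0.011719; P(data | urn B) = (8/9)(1/9)(8/9)(8/9) = 0.078037; P(data | urn C) = (1/9)(8/9)(1/9)(1/9) = 0.0012193; P(data | urn D) = (1/8)(7/8)(1/8)(1/8) = 0.001709; P(data | urn E) = (3/5)(2/5)(3/5)(3/5) = 0.0864.
The prior-weighted likelihoods are 1/5 · 0.011719 = 0.0023437, 1/5 · 0.078037 = 0.015607, 1/5 · 0.0012193 = 0.00024387, 1/5 · 0.001709 = 0.0003418, 1/5 · 0.0864 = 0.01728; with total 0.035817.
Therefore the posterior P(urn D | data) = (0.0003418) / (0.035817) = 0.0095429.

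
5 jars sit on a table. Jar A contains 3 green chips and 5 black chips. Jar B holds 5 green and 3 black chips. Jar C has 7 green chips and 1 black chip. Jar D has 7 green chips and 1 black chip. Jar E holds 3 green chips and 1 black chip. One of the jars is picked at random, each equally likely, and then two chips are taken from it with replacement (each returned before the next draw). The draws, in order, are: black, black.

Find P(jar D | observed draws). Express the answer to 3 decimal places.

Compute the likelihood of the observed sequence for each case: P(data | jar A) = (5/8)(5/8) = 25/64; P(data | jar B) = (3/8)(3/8) = 9/64; P(data | jar C) = (1/8)(1/8) = 1/64; P(data | jar D) = (1/8)(1/8) = 1/64; P(data | jar E) = (1/4)(1/4) = 1/16.
The prior-weighted likelihoods are 1/5 · 25/64 = 5/64, 1/5 · 9/64 = 9/320, 1/5 · 1/64 = 1/320, 1/5 · 1/64 = 1/320, 1/5 · 1/16 = 1/80; with total 1/8.
By Bayes' rule, P(jar D | data) = (1/320) / (1/8) = 1/40.

0.025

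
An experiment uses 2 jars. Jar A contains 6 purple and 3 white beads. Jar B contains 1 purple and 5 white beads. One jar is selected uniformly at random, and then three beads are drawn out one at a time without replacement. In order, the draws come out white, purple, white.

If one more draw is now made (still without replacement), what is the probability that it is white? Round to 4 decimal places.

0.7500

The likelihood of the observed sequence under each hypothesis: P(data | jar A) = (3/9)(6/8)(2/7) = 1/14; P(data | jar B) = (5/6)(1/5)(4/4) = 1/6.
The prior-weighted likelihoods are 1/2 · 1/14 = 1/28, 1/2 · 1/6 = 1/12; these sum to 5/42.
Dividing through by the total gives posterior P(jar A | data) = 3/10, P(jar B | data) = 7/10.
Averaging over the posterior, P(white next | data) = (1/6)(3/10) + (1)(7/10) = 3/4.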